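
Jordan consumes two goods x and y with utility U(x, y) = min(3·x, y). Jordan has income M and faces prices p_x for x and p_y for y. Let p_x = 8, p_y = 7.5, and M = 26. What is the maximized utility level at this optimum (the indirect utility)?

V = 2.5574

Leontief preferences: the optimum is at the kink where x/1 = y/3, i.e. y = 3·x.
Budget: p_x·x + p_y·3·x = M, so (p_x + 3·p_y)·x = M.
Demand: x*(p_x,p_y,M) = M/(p_x + 3·p_y), y* = 3·M/(p_x + 3·p_y).
Here 8 + 3·7.5 = 30.5, giving x* = 0.8525 and y* = 2.5574.
Utility at the optimum: U(0.8525, 2.5574) = 2.5574.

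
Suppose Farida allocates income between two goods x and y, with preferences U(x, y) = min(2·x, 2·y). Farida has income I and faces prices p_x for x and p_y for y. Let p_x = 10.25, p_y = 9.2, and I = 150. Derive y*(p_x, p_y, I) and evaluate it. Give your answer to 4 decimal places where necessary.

Demand: x*(p_x,p_y,I) = 2·I/(2·p_x + 2·p_y), y* = 2·I/(2·p_x + 2·p_y).
Here 2·10.25 + 2·9.2 = 38.9, giving y* = 7.7121.

y* = 7.7121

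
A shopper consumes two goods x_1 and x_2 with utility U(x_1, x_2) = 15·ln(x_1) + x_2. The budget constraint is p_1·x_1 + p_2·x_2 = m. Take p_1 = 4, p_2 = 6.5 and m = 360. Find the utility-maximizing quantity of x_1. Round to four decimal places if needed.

x_1* = 24.375

MU_x_1 = 15/x_1, MU_x_2 = 1. Tangency: 15/x_1 = p_1/p_2.
So x_1*(p_1,p_2) = 15·p_2/p_1, independent of income; and x_2* = (m − 15·p_2)/p_2.
At the given prices: x_1* = 15·6.5/4 = 24.375.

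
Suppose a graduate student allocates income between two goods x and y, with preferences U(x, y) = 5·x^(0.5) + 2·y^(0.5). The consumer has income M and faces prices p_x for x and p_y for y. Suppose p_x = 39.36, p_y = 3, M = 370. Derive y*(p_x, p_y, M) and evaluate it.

y* = 83.5381

Substitute y = (y/x)·x into the budget: x* = M/(p_x + p_y·(y/x)).
Numerically y/x = 27.541504, so x* = 370/(39.36 + 3·27.541504) = 3.0332 and y* = 27.541504·3.0332 = 83.5381.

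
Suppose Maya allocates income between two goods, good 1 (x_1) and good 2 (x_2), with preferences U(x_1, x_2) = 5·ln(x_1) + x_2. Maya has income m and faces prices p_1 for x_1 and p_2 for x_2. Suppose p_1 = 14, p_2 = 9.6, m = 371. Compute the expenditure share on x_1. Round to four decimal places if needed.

At the given prices: x_1* = 5·9.6/14 = 3.4286, and x_2* = 33.6458.
Expenditure on x_1: 14·3.4286 = 48; share = 0.1294.

share on x_1 = 0.1294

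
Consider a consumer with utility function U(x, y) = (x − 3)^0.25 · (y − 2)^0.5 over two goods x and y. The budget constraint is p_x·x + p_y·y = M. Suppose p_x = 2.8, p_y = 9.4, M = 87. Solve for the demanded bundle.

x* = 10.119, y* = 6.2411

Let x' = x−3, y' = y−2. MRS = (1/2)·y'/x' = p_x/p_y.
After buying the subsistence bundle (3, 2), a share 1/3 of the remaining income goes to x: x* = 3 + 1/3·(M − 3p_x − 2p_y)/p_x.
Discretionary income = 87 − 3·2.8 − 2·9.4 = 59.8; x* = 3 + 1/3·59.8/2.8 = 10.119; y* = 2 + 2/3·59.8/9.4 = 6.2411.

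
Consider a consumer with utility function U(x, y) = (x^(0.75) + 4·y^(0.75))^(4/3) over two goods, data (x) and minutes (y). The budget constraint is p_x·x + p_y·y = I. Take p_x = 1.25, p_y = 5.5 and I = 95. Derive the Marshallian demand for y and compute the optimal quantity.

MRS = MU_x/MU_y = (1/4)·(y/x)^(0.25). Set equal to p_x/p_y.
Solve for the ratio: y/x = [4·p_x/p_y]^(4).
Substitute y = (y/x)·x into the budget: x* = I/(p_x + p_y·(y/x)).
Numerically y/x = 0.683013, so x* = 95/(1.25 + 5.5·0.683013) = 18.9751 and y* = 0.683013·18.9751 = 12.9602.

y* = 12.9602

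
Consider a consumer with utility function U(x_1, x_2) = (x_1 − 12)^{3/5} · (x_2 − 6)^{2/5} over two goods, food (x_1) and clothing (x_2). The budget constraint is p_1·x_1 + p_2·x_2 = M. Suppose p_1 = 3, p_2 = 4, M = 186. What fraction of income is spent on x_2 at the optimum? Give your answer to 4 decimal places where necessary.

share on x_2 = 0.4

Substituting into the budget: x_1* = 12 + 0.6·(M − 12·p_1 − 6·p_2)/p_1, and x_2* = 6 + 0.4·(…)/p_2.
Discretionary income = 186 − 12·3 − 6·4 = 126; x_1* = 12 + 0.6·126/3 = 37.2; x_2* = 6 + 0.4·126/4 = 18.6.
Expenditure on x_2: 4·18.6 = 74.4; share = 0.4.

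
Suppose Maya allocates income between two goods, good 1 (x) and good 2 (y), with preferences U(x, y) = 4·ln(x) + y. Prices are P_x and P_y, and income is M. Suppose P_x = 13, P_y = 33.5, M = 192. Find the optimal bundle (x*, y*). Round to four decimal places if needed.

x* = 10.3077, y* = 1.7313

So x*(P_x,P_y) = 4·P_y/P_x, independent of income; and y* = (M − 4·P_y)/P_y.
At the given prices: x* = 4·33.5/13 = 10.3077, and y* = 1.7313.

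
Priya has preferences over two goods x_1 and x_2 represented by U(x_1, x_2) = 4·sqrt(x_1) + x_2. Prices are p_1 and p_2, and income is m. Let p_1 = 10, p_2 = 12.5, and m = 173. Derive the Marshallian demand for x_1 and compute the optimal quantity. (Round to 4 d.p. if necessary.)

Plugging in: x_1* = (2·12.5/10)² = 6.25.

x_1* = 6.25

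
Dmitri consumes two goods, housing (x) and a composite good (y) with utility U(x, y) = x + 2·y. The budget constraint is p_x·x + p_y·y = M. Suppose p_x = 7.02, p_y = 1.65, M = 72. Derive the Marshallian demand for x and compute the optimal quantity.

x* = 0

Linear utility — the consumer picks whichever good has higher MU/price: 1/7.02 = 0.1425 vs 2/1.65 = 1.2121.
y gives more utility per dollar, so spend all income on y: y* = M/p_y, x* = 0.
Numerically: x* = 0, y* = 43.6364.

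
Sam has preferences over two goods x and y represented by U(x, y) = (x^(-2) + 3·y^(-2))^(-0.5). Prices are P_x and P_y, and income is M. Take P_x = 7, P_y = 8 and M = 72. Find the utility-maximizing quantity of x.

MU_x ∝ x^(-3), MU_y ∝ 3·y^(-3), so MRS = (1/3)·(y/x)^(3) = P_x/P_y.
Hence y/x = (3·P_x/P_y)^(1/(3)), i.e. raised to the 1/3 power.
With the ratio pinned down, the budget gives x* = M/(P_x + P_y·(y/x)) and y* = (y/x)·x*.
Numerically y/x = 1.379462, so x* = 72/(7 + 8·1.379462) = 3.9921.

x* = 3.9921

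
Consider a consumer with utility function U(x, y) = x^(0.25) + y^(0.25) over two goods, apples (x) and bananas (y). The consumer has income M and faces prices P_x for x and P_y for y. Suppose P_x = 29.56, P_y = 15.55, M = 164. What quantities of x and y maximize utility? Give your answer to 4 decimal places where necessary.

MU_x ∝ x^(-0.75), MU_y ∝ y^(-0.75), so MRS = (y/x)^(0.75) = P_x/P_y.
Solve for the ratio: y/x = [P_x/P_y]^(4/3).
With the ratio pinned down, the budget gives x* = M/(P_x + P_y·(y/x)) and y* = (y/x)·x*.
Numerically y/x = 2.354862, so x* = 164/(29.56 + 15.55·2.354862) = 2.4782 and y* = 2.354862·2.4782 = 5.8357.

x* = 2.4782, y* = 5.8357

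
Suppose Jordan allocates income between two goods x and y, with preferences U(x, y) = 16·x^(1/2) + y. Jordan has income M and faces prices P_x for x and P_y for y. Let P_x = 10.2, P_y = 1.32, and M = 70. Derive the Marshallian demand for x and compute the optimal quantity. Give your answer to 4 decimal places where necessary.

Solve: √x = 8·P_y/P_x, so x*(P_x,P_y) = (8·P_y/P_x)², and y* = (M − P_x·x*)/P_y.
Plugging in: x* = (8·1.32/10.2)² = 1.0718.

x* = 1.0718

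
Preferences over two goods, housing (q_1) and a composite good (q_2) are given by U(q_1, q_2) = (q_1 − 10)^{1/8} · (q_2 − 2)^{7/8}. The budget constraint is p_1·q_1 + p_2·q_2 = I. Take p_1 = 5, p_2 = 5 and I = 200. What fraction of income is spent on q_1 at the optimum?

share on q_1 = 0.3375

Let q_1' = q_1−10, q_2' = q_2−2. MRS = (1/7)·q_2'/q_1' = p_1/p_2.
After buying the subsistence bundle (10, 2), a share 0.125 of the remaining income goes to q_1: q_1* = 10 + 0.125·(I − 10p_1 − 2p_2)/p_1.
Discretionary income = 200 − 10·5 − 2·5 = 140; q_1* = 10 + 0.125·140/5 = 13.5; q_2* = 2 + 0.875·140/5 = 26.5.
Expenditure on q_1: 5·13.5 = 67.5; share = 0.3375.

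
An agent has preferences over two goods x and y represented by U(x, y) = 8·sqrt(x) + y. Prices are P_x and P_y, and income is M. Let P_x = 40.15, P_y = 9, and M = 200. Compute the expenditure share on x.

share on x = 0.1614

Utility is quasi-linear in y; the FOC for x is 4/√x = P_x/P_y.
Thus x* = (4·P_y/P_x)² — independent of M — with the rest of income spent on y.
Plugging in: x* = (4·9/40.15)² = 0.804, y* = 18.6357.
Expenditure on x: 40.15·0.804 = 32.279; share = 0.1614.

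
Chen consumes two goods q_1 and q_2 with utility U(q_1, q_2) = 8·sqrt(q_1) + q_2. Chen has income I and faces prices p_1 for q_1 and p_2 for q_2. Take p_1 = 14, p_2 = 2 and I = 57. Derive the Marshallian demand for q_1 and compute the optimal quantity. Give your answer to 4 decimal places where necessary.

q_1* = 0.3265

Set MRS = p_1/p_2: 4·q_1^(−1/2) = p_1/p_2.
Solve: √q_1 = 4·p_2/p_1, so q_1*(p_1,p_2) = (4·p_2/p_1)², and q_2* = (I − p_1·q_1*)/p_2.
Plugging in: q_1* = (4·2/14)² = 0.3265.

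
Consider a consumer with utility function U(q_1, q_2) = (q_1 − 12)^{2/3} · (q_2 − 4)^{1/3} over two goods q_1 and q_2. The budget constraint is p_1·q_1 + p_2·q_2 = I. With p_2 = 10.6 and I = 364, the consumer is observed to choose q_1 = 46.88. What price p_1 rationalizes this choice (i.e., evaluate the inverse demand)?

p_1 = 5

MRS = 2·(q_2−4)/(q_1−12). Tangency with p_1/p_2 gives q_2−4 = (1/2)·(p_1/p_2)·(q_1−12).
Substituting into the budget: q_1* = 12 + 2/3·(I − 12·p_1 − 4·p_2)/p_1, and q_2* = 4 + 1/3·(…)/p_2.
Set q_1* = 46.88 in the demand function and solve for p_1: p_1 = 5.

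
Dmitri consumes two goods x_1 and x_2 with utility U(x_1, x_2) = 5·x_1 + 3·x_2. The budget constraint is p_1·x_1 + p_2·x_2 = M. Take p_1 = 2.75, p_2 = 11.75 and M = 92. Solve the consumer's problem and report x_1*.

x_1* = 33.4545

x_1 gives more utility per dollar, so spend all income on x_1: x_1* = M/p_1, x_2* = 0.
Numerically: x_1* = 33.4545, x_2* = 0.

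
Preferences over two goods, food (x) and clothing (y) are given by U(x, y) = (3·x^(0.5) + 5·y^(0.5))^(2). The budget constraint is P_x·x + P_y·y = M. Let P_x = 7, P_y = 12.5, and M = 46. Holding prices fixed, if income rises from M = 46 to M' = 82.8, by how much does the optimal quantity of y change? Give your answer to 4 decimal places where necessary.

Δy* = 1.792

MRS = MU_x/MU_y = (3/5)·(y/x)^(0.5). Set equal to P_x/P_y.
Solve for the ratio: y/x = [(5/3)·P_x/P_y]^(2).
With the ratio pinned down, the budget gives x* = M/(P_x + P_y·(y/x)) and y* = (y/x)·x*.
Numerically y/x = 0.871111, so x* = 46/(7 + 12.5·0.871111) = 2.5714 and y* = 0.871111·2.5714 = 2.24.
At M' = 82.8: y* = 4.032. Change: 4.032 − 2.24 = 1.792.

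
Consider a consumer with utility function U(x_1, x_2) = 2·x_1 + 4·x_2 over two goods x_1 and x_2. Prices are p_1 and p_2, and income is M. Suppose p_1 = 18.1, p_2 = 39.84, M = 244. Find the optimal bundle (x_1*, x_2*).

Linear utility — the consumer picks whichever good has higher MU/price: 2/18.1 = 0.1105 vs 4/39.84 = 0.1004.
x_1 gives more utility per dollar, so spend all income on x_1: x_1* = M/p_1, x_2* = 0.
Numerically: x_1* = 13.4807, x_2* = 0.

x_1* = 13.4807, x_2* = 0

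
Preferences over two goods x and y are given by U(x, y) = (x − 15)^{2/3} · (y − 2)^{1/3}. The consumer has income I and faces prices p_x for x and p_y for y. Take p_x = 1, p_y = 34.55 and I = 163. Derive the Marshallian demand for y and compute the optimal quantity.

y* = 2.7612

This is Cobb-Douglas in (x−15, y−2): tangency gives 2/3·p_y·(y−2) = 1/3·p_x·(x−15).
After buying the subsistence bundle (15, 2), a share 2/3 of the remaining income goes to x: x* = 15 + 2/3·(I − 15p_x − 2p_y)/p_x.
Discretionary income = 163 − 15·1 − 2·34.55 = 78.9; y* = 2 + 1/3·78.9/34.55 = 2.7612.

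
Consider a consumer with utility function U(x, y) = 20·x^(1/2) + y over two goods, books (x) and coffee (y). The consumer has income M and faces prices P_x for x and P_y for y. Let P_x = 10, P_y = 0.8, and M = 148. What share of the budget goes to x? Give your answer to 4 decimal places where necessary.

share on x = 0.0432

Set MRS = P_x/P_y: 10·x^(−1/2) = P_x/P_y.
Solve: √x = 10·P_y/P_x, so x*(P_x,P_y) = (10·P_y/P_x)², and y* = (M − P_x·x*)/P_y.
Plugging in: x* = (10·0.8/10)² = 0.64, y* = 177.
Expenditure on x: 10·0.64 = 6.4; share = 0.0432.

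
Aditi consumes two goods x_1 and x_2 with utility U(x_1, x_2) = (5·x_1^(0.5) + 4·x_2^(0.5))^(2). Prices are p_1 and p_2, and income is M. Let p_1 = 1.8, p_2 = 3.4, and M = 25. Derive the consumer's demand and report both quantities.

MRS = MU_x_1/MU_x_2 = (5/4)·(x_2/x_1)^(0.5). Set equal to p_1/p_2.
Hence x_2/x_1 = ((4/5)·p_1/p_2)^(1/(0.5)), i.e. raised to the 2 power.
Substitute x_2 = (x_2/x_1)·x_1 into the budget: x_1* = M/(p_1 + p_2·(x_2/x_1)).
Numerically x_2/x_1 = 0.179377, so x_1* = 25/(1.8 + 3.4·0.179377) = 10.374 and x_2* = 0.179377·10.374 = 1.8608.

x_1* = 10.374, x_2* = 1.8608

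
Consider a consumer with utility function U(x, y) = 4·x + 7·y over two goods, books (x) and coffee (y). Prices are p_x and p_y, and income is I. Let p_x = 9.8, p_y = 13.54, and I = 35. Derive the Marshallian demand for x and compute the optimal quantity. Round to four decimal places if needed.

x* = 0

Perfect substitutes: compare marginal utility per dollar. 4/p_x vs 7/p_y → 0.4082 vs 0.517.
y gives more utility per dollar, so spend all income on y: y* = I/p_y, x* = 0.
Numerically: x* = 0, y* = 2.5849.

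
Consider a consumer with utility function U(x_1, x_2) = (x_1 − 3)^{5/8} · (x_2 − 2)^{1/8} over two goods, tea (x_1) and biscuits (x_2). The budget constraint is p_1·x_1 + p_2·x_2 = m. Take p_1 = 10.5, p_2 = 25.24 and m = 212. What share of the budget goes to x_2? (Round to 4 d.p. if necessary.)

share on x_2 = 0.3403

MRS = 5·(x_2−2)/(x_1−3). Tangency with p_1/p_2 gives x_2−2 = (1/5)·(p_1/p_2)·(x_1−3).
Substituting into the budget: x_1* = 3 + 5/6·(m − 3·p_1 − 2·p_2)/p_1, and x_2* = 2 + 1/6·(…)/p_2.
Discretionary income = 212 − 3·10.5 − 2·25.24 = 130.02; x_1* = 3 + 5/6·130.02/10.5 = 13.319; x_2* = 2 + 1/6·130.02/25.24 = 2.8586.
Expenditure on x_2: 25.24·2.8586 = 72.15; share = 0.3403.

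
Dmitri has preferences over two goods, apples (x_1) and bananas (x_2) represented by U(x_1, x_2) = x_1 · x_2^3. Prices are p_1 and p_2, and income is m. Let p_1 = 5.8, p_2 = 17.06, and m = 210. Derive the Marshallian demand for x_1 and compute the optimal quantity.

x_1* = 9.0517

MU_x_1/MU_x_2 = (x_2)/(3·x_1); tangency sets this equal to p_1/p_2.
So p_2·x_2 = 3·p_1·x_1; combined with the budget, a share 0.25 of income goes to x_1.
Demand: x_1*(p_1,p_2,m) = 0.25·m/p_1 and x_2* = 0.75·m/p_2.
At p_1=5.8, p_2=17.06, m=210: x_1* = 0.25·210/5.8 = 9.0517.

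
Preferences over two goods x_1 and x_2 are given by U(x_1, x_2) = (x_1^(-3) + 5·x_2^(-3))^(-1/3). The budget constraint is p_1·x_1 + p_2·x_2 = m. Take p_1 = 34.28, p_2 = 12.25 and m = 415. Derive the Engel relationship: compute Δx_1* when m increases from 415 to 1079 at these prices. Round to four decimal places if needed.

MU_x_1 ∝ x_1^(-4), MU_x_2 ∝ 5·x_2^(-4), so MRS = (1/5)·(x_2/x_1)^(4) = p_1/p_2.
Hence x_2/x_1 = (5·p_1/p_2)^(1/(4)), i.e. raised to the 0.25 power.
With the ratio pinned down, the budget gives x_1* = m/(p_1 + p_2·(x_2/x_1)) and x_2* = (x_2/x_1)·x_1*.
Numerically x_2/x_1 = 1.934054, so x_1* = 415/(34.28 + 12.25·1.934054) = 7.1586.
At m' = 1079: x_1* = 18.6124. Change: 18.6124 − 7.1586 = 11.4538.

Δx_1* = 11.4538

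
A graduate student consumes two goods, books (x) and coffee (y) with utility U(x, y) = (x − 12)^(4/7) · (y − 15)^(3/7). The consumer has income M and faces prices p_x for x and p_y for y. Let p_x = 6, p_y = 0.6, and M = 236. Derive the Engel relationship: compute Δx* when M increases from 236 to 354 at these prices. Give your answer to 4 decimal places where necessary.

Δx* = 11.2381

Discretionary income = 236 − 12·6 − 15·0.6 = 155; x* = 12 + 4/7·155/6 = 26.7619.
At M' = 354: x* = 38. Change: 38 − 26.7619 = 11.2381.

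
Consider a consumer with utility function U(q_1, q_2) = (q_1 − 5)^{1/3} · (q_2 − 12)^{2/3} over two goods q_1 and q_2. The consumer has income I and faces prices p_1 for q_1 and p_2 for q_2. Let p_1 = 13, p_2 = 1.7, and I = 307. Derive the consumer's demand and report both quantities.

Let q_1' = q_1−5, q_2' = q_2−12. MRS = (1/2)·q_2'/q_1' = p_1/p_2.
After buying the subsistence bundle (5, 12), a share 1/3 of the remaining income goes to q_1: q_1* = 5 + 1/3·(I − 5p_1 − 12p_2)/p_1.
Discretionary income = 307 − 5·13 − 12·1.7 = 221.6; q_1* = 5 + 1/3·221.6/13 = 10.6821; q_2* = 12 + 2/3·221.6/1.7 = 98.902.

q_1* = 10.6821, q_2* = 98.902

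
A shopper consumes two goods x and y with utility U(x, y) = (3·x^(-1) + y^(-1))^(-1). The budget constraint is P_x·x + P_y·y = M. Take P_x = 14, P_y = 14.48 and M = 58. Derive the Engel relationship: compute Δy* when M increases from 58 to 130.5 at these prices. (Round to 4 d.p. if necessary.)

Substitute y = (y/x)·x into the budget: x* = M/(P_x + P_y·(y/x)).
Numerically y/x = 0.5677, so x* = 58/(14 + 14.48·0.5677) = 2.6102 and y* = 0.5677·2.6102 = 1.4818.
At M' = 130.5: y* = 3.3341. Change: 3.3341 − 1.4818 = 1.8523.

Δy* = 1.8523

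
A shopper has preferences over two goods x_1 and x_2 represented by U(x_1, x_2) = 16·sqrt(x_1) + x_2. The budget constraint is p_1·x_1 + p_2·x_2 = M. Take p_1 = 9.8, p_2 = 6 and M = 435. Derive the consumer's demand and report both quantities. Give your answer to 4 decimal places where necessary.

x_1* = 23.99, x_2* = 33.3163

Utility is quasi-linear in x_2; the FOC for x_1 is 8/√x_1 = p_1/p_2.
Solve: √x_1 = 8·p_2/p_1, so x_1*(p_1,p_2) = (8·p_2/p_1)², and x_2* = (M − p_1·x_1*)/p_2.
Plugging in: x_1* = (8·6/9.8)² = 23.99, x_2* = 33.3163.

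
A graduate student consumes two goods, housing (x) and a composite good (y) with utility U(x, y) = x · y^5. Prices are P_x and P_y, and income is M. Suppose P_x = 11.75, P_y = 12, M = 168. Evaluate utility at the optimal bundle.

Tangency: MRS = (1/5)·y/x = P_x/P_y.
So P_y·y = 5·P_x·x; combined with the budget, a share 1/6 of income goes to x.
Demand: x*(P_x,P_y,M) = 1/6·M/P_x and y* = 5/6·M/P_y.
At P_x=11.75, P_y=12, M=168: x* = 1/6·168/11.75 = 2.383, y* = 11.6667.
Utility at the optimum: U(2.383, 11.6667) = 515055.5993.

V = 515055.5993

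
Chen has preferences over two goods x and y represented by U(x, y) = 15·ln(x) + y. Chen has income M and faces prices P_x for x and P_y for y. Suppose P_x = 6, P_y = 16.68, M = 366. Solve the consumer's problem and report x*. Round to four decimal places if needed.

x* = 41.7

MU_x = 15/x, MU_y = 1. Tangency: 15/x = P_x/P_y.
So x*(P_x,P_y) = 15·P_y/P_x, independent of income; and y* = (M − 15·P_y)/P_y.
At the given prices: x* = 15·16.68/6 = 41.7.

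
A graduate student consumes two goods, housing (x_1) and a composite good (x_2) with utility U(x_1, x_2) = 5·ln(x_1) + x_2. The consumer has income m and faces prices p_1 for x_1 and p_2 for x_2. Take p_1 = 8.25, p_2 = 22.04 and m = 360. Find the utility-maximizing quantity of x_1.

x_1* = 13.3576

At the given prices: x_1* = 5·22.04/8.25 = 13.3576.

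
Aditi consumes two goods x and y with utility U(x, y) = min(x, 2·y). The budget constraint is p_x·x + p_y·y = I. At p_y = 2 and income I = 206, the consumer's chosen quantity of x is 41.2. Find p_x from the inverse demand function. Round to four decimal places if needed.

p_x = 4

With perfect complements, no substitution: consume in ratio x:y = 2:1.
Budget: p_x·x + p_y·(1/2)·x = I, so (2·p_x + p_y)·x = 2·I.
Demand: x*(p_x,p_y,I) = 2·I/(2·p_x + p_y), y* = I/(2·p_x + p_y).
Set x* = 41.2 in the demand function and solve for p_x: p_x = 4.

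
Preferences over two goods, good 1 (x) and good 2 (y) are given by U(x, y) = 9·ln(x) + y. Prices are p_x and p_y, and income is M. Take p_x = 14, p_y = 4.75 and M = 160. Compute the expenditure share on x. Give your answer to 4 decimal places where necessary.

share on x = 0.2672

Set MRS = p_x/p_y: (9/x)/1 = p_x/p_y.
So x*(p_x,p_y) = 9·p_y/p_x, independent of income; and y* = (M − 9·p_y)/p_y.
At the given prices: x* = 9·4.75/14 = 3.0536, and y* = 24.6842.
Expenditure on x: 14·3.0536 = 42.75; share = 0.2672.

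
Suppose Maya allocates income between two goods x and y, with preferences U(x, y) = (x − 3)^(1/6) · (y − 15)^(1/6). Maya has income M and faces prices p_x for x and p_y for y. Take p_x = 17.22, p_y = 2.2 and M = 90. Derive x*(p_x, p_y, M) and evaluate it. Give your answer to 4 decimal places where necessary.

x* = 3.1551

MRS = (y−15)/(x−3). Tangency with p_x/p_y gives y−15 = (p_x/p_y)·(x−3).
Substituting into the budget: x* = 3 + 0.5·(M − 3·p_x − 15·p_y)/p_x, and y* = 15 + 0.5·(…)/p_y.
Discretionary income = 90 − 3·17.22 − 15·2.2 = 5.34; x* = 3 + 0.5·5.34/17.22 = 3.1551.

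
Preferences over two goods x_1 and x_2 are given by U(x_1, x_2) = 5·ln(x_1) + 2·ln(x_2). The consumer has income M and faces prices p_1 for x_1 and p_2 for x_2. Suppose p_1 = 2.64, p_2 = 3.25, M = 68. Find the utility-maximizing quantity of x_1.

x_1* = 18.3983

The MRS is (5/2)·x_2/x_1. Set MRS = p_1/p_2.
So 5·p_2·x_2 = 2·p_1·x_1; combined with the budget, a share 5/7 of income goes to x_1.
Demand: x_1*(p_1,p_2,M) = 5/7·M/p_1 and x_2* = 2/7·M/p_2.
At p_1=2.64, p_2=3.25, M=68: x_1* = 5/7·68/2.64 = 18.3983.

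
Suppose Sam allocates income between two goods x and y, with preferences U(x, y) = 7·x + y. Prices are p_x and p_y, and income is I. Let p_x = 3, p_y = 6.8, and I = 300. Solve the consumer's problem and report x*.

x* = 100

Linear utility — the consumer picks whichever good has higher MU/price: 7/3 = 2.3333 vs 1/6.8 = 0.1471.
x gives more utility per dollar, so spend all income on x: x* = I/p_x, y* = 0.
Numerically: x* = 100, y* = 0.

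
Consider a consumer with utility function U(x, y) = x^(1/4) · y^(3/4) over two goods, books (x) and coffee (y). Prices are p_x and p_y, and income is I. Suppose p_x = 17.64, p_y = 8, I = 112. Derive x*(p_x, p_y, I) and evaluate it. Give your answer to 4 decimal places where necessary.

Tangency: MRS = (1/3)·y/x = p_x/p_y.
Rearranging, p_y·y = 3·p_x·x. Substituting into the budget gives p_x·x·(1 + 3) = I.
Demand: x*(p_x,p_y,I) = 0.25·I/p_x and y* = 0.75·I/p_y.
At p_x=17.64, p_y=8, I=112: x* = 0.25·112/17.64 = 1.5873.

x* = 1.5873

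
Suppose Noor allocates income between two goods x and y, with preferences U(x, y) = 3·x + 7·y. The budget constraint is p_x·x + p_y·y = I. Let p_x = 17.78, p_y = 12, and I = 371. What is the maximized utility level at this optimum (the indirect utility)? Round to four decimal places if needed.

Perfect substitutes: compare marginal utility per dollar. 3/p_x vs 7/p_y → 0.1687 vs 0.5833.
y gives more utility per dollar, so spend all income on y: y* = I/p_y, x* = 0.
Numerically: x* = 0, y* = 30.9167.
Utility at the optimum: U(0, 30.9167) = 216.4167.

V = 216.4167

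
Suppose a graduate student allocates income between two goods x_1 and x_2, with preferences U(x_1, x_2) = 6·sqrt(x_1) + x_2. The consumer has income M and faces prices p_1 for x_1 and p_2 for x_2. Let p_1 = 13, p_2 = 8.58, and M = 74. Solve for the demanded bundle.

x_1* = 3.9204, x_2* = 2.6847

MU_x_1 = 3/√x_1, MU_x_2 = 1. Tangency: 3/√x_1 = p_1/p_2.
Solve: √x_1 = 3·p_2/p_1, so x_1*(p_1,p_2) = (3·p_2/p_1)², and x_2* = (M − p_1·x_1*)/p_2.
Plugging in: x_1* = (3·8.58/13)² = 3.9204, x_2* = 2.6847.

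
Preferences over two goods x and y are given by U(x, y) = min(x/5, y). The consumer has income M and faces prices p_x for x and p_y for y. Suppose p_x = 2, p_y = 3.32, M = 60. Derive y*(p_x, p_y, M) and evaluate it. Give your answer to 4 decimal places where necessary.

Leontief preferences: the optimum is at the kink where x/5 = y/1, i.e. y = (1/5)·x.
Budget: p_x·x + p_y·(1/5)·x = M, so (5·p_x + p_y)·x = 5·M.
Demand: x*(p_x,p_y,M) = 5·M/(5·p_x + p_y), y* = M/(5·p_x + p_y).
Here 5·2 + 3.32 = 13.32, giving y* = 4.5045.

y* = 4.5045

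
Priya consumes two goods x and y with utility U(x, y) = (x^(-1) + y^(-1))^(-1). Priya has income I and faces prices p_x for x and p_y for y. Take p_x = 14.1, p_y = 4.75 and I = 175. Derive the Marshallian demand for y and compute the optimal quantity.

MRS = MU_x/MU_y = (y/x)^(2). Set equal to p_x/p_y.
Solve for the ratio: y/x = [p_x/p_y]^(0.5).
With the ratio pinned down, the budget gives x* = I/(p_x + p_y·(y/x)) and y* = (y/x)·x*.
Numerically y/x = 1.722911, so x* = 175/(14.1 + 4.75·1.722911) = 7.8532 and y* = 1.722911·7.8532 = 13.5304.

y* = 13.5304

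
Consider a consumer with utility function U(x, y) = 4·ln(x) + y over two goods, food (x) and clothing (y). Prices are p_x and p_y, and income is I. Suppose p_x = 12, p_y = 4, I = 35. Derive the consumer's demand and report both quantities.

x* = 1.3333, y* = 4.75

MU_x = 4/x, MU_y = 1. Tangency: 4/x = p_x/p_y.
So x*(p_x,p_y) = 4·p_y/p_x, independent of income; and y* = (I − 4·p_y)/p_y.
At the given prices: x* = 4·4/12 = 1.3333, and y* = 4.75.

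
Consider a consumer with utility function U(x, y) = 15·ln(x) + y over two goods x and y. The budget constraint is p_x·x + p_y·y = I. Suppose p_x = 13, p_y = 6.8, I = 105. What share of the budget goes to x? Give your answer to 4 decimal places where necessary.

share on x = 0.9714

MU_x = 15/x, MU_y = 1. Tangency: 15/x = p_x/p_y.
So x*(p_x,p_y) = 15·p_y/p_x, independent of income; and y* = (I − 15·p_y)/p_y.
At the given prices: x* = 15·6.8/13 = 7.8462, and y* = 0.4412.
Expenditure on x: 13·7.8462 = 102; share = 0.9714.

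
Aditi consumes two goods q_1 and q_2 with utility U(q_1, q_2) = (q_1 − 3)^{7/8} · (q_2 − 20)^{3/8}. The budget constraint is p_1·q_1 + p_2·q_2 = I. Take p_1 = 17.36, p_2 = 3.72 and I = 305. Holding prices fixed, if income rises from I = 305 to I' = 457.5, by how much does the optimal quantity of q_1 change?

Let q_1' = q_1−3, q_2' = q_2−20. MRS = (7/3)·q_2'/q_1' = p_1/p_2.
Substituting into the budget: q_1* = 3 + 0.7·(I − 3·p_1 − 20·p_2)/p_1, and q_2* = 20 + 0.3·(…)/p_2.
Discretionary income = 305 − 3·17.36 − 20·3.72 = 178.52; q_1* = 3 + 0.7·178.52/17.36 = 10.1984.
At I' = 457.5: q_1* = 16.3476. Change: 16.3476 − 10.1984 = 6.1492.

Δq_1* = 6.1492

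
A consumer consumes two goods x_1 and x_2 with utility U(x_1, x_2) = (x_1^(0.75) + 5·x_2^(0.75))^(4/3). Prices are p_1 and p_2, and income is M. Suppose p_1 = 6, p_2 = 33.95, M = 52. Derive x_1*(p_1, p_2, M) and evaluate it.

x_1* = 1.9476

From the CES first-order condition, (1/5)·(x_2/x_1)^(0.25) = p_1/p_2.
Solve for the ratio: x_2/x_1 = [5·p_1/p_2]^(4).
Substitute x_2 = (x_2/x_1)·x_1 into the budget: x_1* = M/(p_1 + p_2·(x_2/x_1)).
Numerically x_2/x_1 = 0.609714, so x_1* = 52/(6 + 33.95·0.609714) = 1.9476.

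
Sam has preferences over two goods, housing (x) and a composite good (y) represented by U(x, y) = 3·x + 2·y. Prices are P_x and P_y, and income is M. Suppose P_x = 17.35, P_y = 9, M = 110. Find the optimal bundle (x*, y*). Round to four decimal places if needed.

x* = 0, y* = 12.2222

Linear utility — the consumer picks whichever good has higher MU/price: 3/17.35 = 0.1729 vs 2/9 = 0.2222.
y gives more utility per dollar, so spend all income on y: y* = M/P_y, x* = 0.
Numerically: x* = 0, y* = 12.2222.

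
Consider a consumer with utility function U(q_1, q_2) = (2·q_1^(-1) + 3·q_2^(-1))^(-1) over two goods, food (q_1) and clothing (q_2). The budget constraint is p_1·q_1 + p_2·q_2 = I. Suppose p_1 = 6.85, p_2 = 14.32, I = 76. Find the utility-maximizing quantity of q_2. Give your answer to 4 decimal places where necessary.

q_2* = 3.3918

Numerically q_2/q_1 = 0.84707, so q_1* = 76/(6.85 + 14.32·0.84707) = 4.0042 and q_2* = 0.84707·4.0042 = 3.3918.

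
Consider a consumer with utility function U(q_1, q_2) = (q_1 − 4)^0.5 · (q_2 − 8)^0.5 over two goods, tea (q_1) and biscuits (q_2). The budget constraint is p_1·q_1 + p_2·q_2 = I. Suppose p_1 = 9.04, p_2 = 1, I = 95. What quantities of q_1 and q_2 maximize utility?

MRS = (q_2−8)/(q_1−4). Tangency with p_1/p_2 gives q_2−8 = (p_1/p_2)·(q_1−4).
Substituting into the budget: q_1* = 4 + 0.5·(I − 4·p_1 − 8·p_2)/p_1, and q_2* = 8 + 0.5·(…)/p_2.
Discretionary income = 95 − 4·9.04 − 8·1 = 50.84; q_1* = 4 + 0.5·50.84/9.04 = 6.8119; q_2* = 8 + 0.5·50.84/1 = 33.42.

q_1* = 6.8119, q_2* = 33.42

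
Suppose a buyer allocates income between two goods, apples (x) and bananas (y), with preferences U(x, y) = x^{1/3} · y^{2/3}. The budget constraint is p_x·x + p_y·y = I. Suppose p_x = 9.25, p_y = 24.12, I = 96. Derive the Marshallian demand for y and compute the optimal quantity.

MU_x/MU_y = (1/3·y)/(2/3·x); tangency sets this equal to p_x/p_y.
So 1/3·p_y·y = 2/3·p_x·x; combined with the budget, a share 1/3 of income goes to x.
Demand: x*(p_x,p_y,I) = 1/3·I/p_x and y* = 2/3·I/p_y.
At p_x=9.25, p_y=24.12, I=96: y* = 2/3·96/24.12 = 2.6534.

y* = 2.6534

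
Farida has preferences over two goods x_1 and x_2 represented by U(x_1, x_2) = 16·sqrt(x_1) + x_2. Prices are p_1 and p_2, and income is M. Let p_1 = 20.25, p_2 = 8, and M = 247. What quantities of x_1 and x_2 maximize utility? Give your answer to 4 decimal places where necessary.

Utility is quasi-linear in x_2; the FOC for x_1 is 8/√x_1 = p_1/p_2.
Solve: √x_1 = 8·p_2/p_1, so x_1*(p_1,p_2) = (8·p_2/p_1)², and x_2* = (M − p_1·x_1*)/p_2.
Plugging in: x_1* = (8·8/20.25)² = 9.9887, x_2* = 5.591.

x_1* = 9.9887, x_2* = 5.591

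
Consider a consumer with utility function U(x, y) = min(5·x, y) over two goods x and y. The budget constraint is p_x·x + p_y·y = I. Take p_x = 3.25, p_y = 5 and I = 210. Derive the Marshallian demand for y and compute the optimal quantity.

y* = 37.1681

Leontief preferences: the optimum is at the kink where x/1 = y/5, i.e. y = 5·x.
Budget: p_x·x + p_y·5·x = I, so (p_x + 5·p_y)·x = I.
Demand: x*(p_x,p_y,I) = I/(p_x + 5·p_y), y* = 5·I/(p_x + 5·p_y).
Here 3.25 + 5·5 = 28.25, giving y* = 37.1681.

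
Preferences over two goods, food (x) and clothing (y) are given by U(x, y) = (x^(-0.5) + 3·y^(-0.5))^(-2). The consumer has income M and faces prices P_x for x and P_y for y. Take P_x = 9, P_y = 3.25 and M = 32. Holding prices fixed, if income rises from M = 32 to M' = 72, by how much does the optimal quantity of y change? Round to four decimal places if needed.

Δy* = 7.3474

Substitute y = (y/x)·x into the budget: x* = M/(P_x + P_y·(y/x)).
Numerically y/x = 4.101918, so x* = 32/(9 + 3.25·4.101918) = 1.433 and y* = 4.101918·1.433 = 5.8779.
At M' = 72: y* = 13.2253. Change: 13.2253 − 5.8779 = 7.3474.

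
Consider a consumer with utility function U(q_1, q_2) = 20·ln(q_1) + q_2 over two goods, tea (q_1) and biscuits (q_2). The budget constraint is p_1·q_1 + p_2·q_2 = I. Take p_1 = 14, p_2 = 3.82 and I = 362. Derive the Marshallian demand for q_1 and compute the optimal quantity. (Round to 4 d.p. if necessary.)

q_1* = 5.4571

Set MRS = p_1/p_2: (20/q_1)/1 = p_1/p_2.
So q_1*(p_1,p_2) = 20·p_2/p_1, independent of income; and q_2* = (I − 20·p_2)/p_2.
At the given prices: q_1* = 20·3.82/14 = 5.4571.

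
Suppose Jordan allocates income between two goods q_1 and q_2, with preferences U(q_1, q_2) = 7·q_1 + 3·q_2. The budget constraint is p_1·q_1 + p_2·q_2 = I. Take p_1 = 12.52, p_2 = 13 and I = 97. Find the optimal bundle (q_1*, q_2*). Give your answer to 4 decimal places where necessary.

q_1* = 7.7476, q_2* = 0

Perfect substitutes: compare marginal utility per dollar. 7/p_1 vs 3/p_2 → 0.5591 vs 0.2308.
q_1 gives more utility per dollar, so spend all income on q_1: q_1* = I/p_1, q_2* = 0.
Numerically: q_1* = 7.7476, q_2* = 0.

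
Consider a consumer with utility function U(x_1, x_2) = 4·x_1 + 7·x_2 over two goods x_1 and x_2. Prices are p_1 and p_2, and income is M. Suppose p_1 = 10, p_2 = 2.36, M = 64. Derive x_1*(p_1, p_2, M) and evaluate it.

x_1* = 0

Perfect substitutes: compare marginal utility per dollar. 4/p_1 vs 7/p_2 → 0.4 vs 2.9661.
x_2 gives more utility per dollar, so spend all income on x_2: x_2* = M/p_2, x_1* = 0.
Numerically: x_1* = 0, x_2* = 27.1186.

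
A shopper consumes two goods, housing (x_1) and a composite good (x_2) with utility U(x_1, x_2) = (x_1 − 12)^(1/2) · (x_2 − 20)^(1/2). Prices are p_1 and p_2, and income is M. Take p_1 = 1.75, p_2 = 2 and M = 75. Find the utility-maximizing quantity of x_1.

MRS = (x_2−20)/(x_1−12). Tangency with p_1/p_2 gives x_2−20 = (p_1/p_2)·(x_1−12).
After buying the subsistence bundle (12, 20), a share 0.5 of the remaining income goes to x_1: x_1* = 12 + 0.5·(M − 12p_1 − 20p_2)/p_1.
Discretionary income = 75 − 12·1.75 − 20·2 = 14; x_1* = 12 + 0.5·14/1.75 = 16.

x_1* = 16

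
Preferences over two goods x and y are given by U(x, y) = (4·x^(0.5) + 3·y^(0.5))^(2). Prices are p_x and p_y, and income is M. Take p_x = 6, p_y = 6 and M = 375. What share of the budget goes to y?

Numerically y/x = 0.5625, so x* = 375/(6 + 6·0.5625) = 40 and y* = 0.5625·40 = 22.5.
Expenditure on y: 6·22.5 = 135; share = 0.36.

share on y = 0.36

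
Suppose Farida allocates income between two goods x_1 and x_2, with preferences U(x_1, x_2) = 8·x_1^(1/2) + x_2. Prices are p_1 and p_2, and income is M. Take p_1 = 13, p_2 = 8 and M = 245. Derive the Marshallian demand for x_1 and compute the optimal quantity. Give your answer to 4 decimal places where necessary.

x_1* = 6.0592

Set MRS = p_1/p_2: 4·x_1^(−1/2) = p_1/p_2.
Thus x_1* = (4·p_2/p_1)² — independent of M — with the rest of income spent on x_2.
Plugging in: x_1* = (4·8/13)² = 6.0592.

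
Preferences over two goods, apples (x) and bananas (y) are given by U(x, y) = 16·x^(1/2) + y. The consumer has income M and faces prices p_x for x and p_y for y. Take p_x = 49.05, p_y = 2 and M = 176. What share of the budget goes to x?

share on x = 0.0297

Utility is quasi-linear in y; the FOC for x is 8/√x = p_x/p_y.
Solve: √x = 8·p_y/p_x, so x*(p_x,p_y) = (8·p_y/p_x)², and y* = (M − p_x·x*)/p_y.
Plugging in: x* = (8·2/49.05)² = 0.1064, y* = 85.3904.
Expenditure on x: 49.05·0.1064 = 5.2192; share = 0.0297.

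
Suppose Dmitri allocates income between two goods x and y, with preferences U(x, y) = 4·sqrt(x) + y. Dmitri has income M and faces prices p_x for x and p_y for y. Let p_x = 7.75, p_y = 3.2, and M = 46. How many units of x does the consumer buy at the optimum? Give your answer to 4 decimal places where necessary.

x* = 0.682

Utility is quasi-linear in y; the FOC for x is 2/√x = p_x/p_y.
Thus x* = (2·p_y/p_x)² — independent of M — with the rest of income spent on y.
Plugging in: x* = (2·3.2/7.75)² = 0.682.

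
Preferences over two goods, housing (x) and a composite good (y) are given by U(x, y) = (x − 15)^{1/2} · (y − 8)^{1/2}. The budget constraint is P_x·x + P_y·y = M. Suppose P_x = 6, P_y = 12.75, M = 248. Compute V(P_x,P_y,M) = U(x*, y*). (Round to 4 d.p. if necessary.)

V = 3.2013

This is Cobb-Douglas in (x−15, y−8): tangency gives 0.5·P_y·(y−8) = 0.5·P_x·(x−15).
Substituting into the budget: x* = 15 + 0.5·(M − 15·P_x − 8·P_y)/P_x, and y* = 8 + 0.5·(…)/P_y.
Discretionary income = 248 − 15·6 − 8·12.75 = 56; x* = 15 + 0.5·56/6 = 19.6667; y* = 8 + 0.5·56/12.75 = 10.1961.
Utility at the optimum: U(19.6667, 10.1961) = 3.2013.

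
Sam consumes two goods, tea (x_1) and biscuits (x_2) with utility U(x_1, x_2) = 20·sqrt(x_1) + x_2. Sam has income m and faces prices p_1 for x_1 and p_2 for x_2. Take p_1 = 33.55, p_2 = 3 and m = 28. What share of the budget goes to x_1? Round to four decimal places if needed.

share on x_1 = 0.9581

Set MRS = p_1/p_2: 10·x_1^(−1/2) = p_1/p_2.
Solve: √x_1 = 10·p_2/p_1, so x_1*(p_1,p_2) = (10·p_2/p_1)², and x_2* = (m − p_1·x_1*)/p_2.
Plugging in: x_1* = (10·3/33.55)² = 0.7996, x_2* = 0.3915.
Expenditure on x_1: 33.55·0.7996 = 26.8256; share = 0.9581.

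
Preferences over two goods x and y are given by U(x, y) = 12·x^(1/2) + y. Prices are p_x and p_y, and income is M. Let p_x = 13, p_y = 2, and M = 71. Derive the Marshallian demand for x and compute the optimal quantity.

x* = 0.8521

MU_x = 6/√x, MU_y = 1. Tangency: 6/√x = p_x/p_y.
Solve: √x = 6·p_y/p_x, so x*(p_x,p_y) = (6·p_y/p_x)², and y* = (M − p_x·x*)/p_y.
Plugging in: x* = (6·2/13)² = 0.8521.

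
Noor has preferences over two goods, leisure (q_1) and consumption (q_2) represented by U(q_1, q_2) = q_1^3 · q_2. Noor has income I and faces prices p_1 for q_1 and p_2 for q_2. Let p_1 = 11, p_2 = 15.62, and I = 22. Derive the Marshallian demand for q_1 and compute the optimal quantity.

Tangency: MRS = 3·q_2/q_1 = p_1/p_2.
So 3·p_2·q_2 = p_1·q_1; combined with the budget, a share 0.75 of income goes to q_1.
Demand: q_1*(p_1,p_2,I) = 0.75·I/p_1 and q_2* = 0.25·I/p_2.
At p_1=11, p_2=15.62, I=22: q_1* = 0.75·22/11 = 1.5.

q_1* = 1.5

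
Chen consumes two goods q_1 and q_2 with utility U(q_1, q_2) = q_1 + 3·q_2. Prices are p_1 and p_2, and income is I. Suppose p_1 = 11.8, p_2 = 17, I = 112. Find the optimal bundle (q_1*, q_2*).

q_1* = 0, q_2* = 6.5882

Linear utility — the consumer picks whichever good has higher MU/price: 1/11.8 = 0.0847 vs 3/17 = 0.1765.
q_2 gives more utility per dollar, so spend all income on q_2: q_2* = I/p_2, q_1* = 0.
Numerically: q_1* = 0, q_2* = 6.5882.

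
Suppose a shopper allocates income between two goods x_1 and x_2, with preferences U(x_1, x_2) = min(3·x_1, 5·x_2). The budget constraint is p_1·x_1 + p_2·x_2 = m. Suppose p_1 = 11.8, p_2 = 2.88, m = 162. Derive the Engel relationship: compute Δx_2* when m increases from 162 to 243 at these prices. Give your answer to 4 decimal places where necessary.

Δx_2* = 3.5925

Leontief preferences: the optimum is at the kink where x_1/5 = x_2/3, i.e. x_2 = (3/5)·x_1.
Budget: p_1·x_1 + p_2·(3/5)·x_1 = m, so (5·p_1 + 3·p_2)·x_1 = 5·m.
Demand: x_1*(p_1,p_2,m) = 5·m/(5·p_1 + 3·p_2), x_2* = 3·m/(5·p_1 + 3·p_2).
Here 5·11.8 + 3·2.88 = 67.64, giving x_2* = 7.1851.
At m' = 243: x_2* = 10.7776. Change: 10.7776 − 7.1851 = 3.5925.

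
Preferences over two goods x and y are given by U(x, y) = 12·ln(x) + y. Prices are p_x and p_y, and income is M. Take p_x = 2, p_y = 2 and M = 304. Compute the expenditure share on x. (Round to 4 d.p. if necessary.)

Set MRS = p_x/p_y: (12/x)/1 = p_x/p_y.
So x*(p_x,p_y) = 12·p_y/p_x, independent of income; and y* = (M − 12·p_y)/p_y.
At the given prices: x* = 12·2/2 = 12, and y* = 140.
Expenditure on x: 2·12 = 24; share = 0.0789.

share on x = 0.0789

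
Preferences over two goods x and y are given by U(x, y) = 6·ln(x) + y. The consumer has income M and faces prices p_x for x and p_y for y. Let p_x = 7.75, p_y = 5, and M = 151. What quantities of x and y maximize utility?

x* = 3.871, y* = 24.2

Set MRS = p_x/p_y: (6/x)/1 = p_x/p_y.
So x*(p_x,p_y) = 6·p_y/p_x, independent of income; and y* = (M − 6·p_y)/p_y.
At the given prices: x* = 6·5/7.75 = 3.871, and y* = 24.2.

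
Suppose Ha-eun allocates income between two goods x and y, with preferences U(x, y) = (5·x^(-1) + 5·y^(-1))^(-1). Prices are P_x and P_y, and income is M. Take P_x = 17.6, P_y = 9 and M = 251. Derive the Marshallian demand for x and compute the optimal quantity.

x* = 8.3152

MU_x ∝ 5·x^(-2), MU_y ∝ 5·y^(-2), so MRS = (y/x)^(2) = P_x/P_y.
Solve for the ratio: y/x = [P_x/P_y]^(0.5).
Substitute y = (y/x)·x into the budget: x* = M/(P_x + P_y·(y/x)).
Numerically y/x = 1.398412, so x* = 251/(17.6 + 9·1.398412) = 8.3152.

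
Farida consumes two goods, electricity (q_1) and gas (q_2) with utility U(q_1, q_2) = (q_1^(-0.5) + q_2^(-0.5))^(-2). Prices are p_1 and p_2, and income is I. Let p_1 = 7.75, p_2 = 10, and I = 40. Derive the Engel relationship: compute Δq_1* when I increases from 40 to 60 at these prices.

Δq_1* = 1.2355

MU_q_1 ∝ q_1^(-1.5), MU_q_2 ∝ q_2^(-1.5), so MRS = (q_2/q_1)^(1.5) = p_1/p_2.
Hence q_2/q_1 = (p_1/p_2)^(1/(1.5)), i.e. raised to the 2/3 power.
Substitute q_2 = (q_2/q_1)·q_1 into the budget: q_1* = I/(p_1 + p_2·(q_2/q_1)).
Numerically q_2/q_1 = 0.843725, so q_1* = 40/(7.75 + 10·0.843725) = 2.4711.
At I' = 60: q_1* = 3.7066. Change: 3.7066 − 2.4711 = 1.2355.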